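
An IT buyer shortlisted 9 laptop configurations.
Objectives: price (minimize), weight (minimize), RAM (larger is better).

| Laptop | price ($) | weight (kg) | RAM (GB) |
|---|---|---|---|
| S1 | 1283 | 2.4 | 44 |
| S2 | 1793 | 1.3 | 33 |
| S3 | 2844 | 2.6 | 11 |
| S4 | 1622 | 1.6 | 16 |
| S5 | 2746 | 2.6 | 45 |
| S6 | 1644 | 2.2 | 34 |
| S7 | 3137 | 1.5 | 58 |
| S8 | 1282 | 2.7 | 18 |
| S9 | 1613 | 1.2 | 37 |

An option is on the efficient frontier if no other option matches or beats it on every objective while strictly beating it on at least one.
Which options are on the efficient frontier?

S1, S5, S7, S8, S9

S1: not dominated.
S2: dominated by S9 (price 1613≤1793, weight 1.2≤1.3, RAM 37≥33).
S3: dominated by S1 (price 1283≤2844, weight 2.4≤2.6, RAM 44≥11).
S4: dominated by S9 (price 1613≤1622, weight 1.2≤1.6, RAM 37≥16).
S5: not dominated.
S6: dominated by S9 (price 1613≤1644, weight 1.2≤2.2, RAM 37≥34).
S7: not dominated (best RAM).
S8: not dominated (best price).
S9: not dominated (best weight).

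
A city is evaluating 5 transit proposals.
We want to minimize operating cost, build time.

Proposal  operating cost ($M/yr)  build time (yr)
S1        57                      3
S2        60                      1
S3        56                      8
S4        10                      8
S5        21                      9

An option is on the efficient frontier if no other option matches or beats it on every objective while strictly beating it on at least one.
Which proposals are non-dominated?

S1: not dominated.
S2: not dominated (best build time).
S3: dominated by S4 (operating cost 10≤56, build time 8≤8).
S4: not dominated (best operating cost).
S5: dominated by S4 (operating cost 10≤21, build time 8≤9).

S1, S2, S4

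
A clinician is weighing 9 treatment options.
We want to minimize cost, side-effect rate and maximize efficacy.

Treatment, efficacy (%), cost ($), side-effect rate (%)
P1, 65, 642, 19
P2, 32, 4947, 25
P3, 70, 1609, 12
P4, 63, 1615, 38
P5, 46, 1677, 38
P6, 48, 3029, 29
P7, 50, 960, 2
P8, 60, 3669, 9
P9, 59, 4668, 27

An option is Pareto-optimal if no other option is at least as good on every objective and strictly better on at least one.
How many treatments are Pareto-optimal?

4

P1: not dominated (best cost).
P2: dominated by P1 (efficacy 65≥32, cost 642≤4947, side-effect rate 19≤25).
P3: not dominated (best efficacy).
P4: dominated by P1 (efficacy 65≥63, cost 642≤1615, side-effect rate 19≤38).
P5: dominated by P1 (efficacy 65≥46, cost 642≤1677, side-effect rate 19≤38).
P6: dominated by P1 (efficacy 65≥48, cost 642≤3029, side-effect rate 19≤29).
P7: not dominated (best side-effect rate).
P8: not dominated.
P9: dominated by P1 (efficacy 65≥59, cost 642≤4668, side-effect rate 19≤27).
Pareto-optimal: P1, P3, P7, P8 → 4.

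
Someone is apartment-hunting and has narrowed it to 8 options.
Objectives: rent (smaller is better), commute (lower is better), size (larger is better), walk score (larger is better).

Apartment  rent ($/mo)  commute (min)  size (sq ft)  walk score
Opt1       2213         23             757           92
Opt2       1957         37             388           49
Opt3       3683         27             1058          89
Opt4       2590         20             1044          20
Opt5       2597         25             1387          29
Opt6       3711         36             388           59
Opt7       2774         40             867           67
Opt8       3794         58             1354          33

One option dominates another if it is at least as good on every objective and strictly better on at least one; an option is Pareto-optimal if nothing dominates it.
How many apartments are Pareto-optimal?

Opt1: not dominated (best walk score).
Opt2: not dominated (best rent).
Opt3: not dominated.
Opt4: not dominated (best commute).
Opt5: not dominated (best size).
Opt6: dominated by Opt1 (rent 2213≤3711, commute 23≤36, size 757≥388, walk score 92≥59).
Opt7: not dominated.
Opt8: not dominated.
Pareto-optimal: Opt1, Opt2, Opt3, Opt4, Opt5, Opt7, Opt8 → 7.

7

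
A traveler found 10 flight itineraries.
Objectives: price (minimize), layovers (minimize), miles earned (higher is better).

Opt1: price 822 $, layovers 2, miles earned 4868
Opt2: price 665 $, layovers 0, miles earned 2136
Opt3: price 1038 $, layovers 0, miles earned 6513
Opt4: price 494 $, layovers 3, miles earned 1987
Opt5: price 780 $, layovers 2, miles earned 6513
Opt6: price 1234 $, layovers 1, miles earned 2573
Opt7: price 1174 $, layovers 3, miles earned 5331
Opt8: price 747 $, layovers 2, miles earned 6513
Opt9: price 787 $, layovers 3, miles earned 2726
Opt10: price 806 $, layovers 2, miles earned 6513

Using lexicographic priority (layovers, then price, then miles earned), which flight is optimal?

Opt2

First minimize layovers: best is 0, kept {Opt2, Opt3}.
Then minimize price: best is 665, kept {Opt2}.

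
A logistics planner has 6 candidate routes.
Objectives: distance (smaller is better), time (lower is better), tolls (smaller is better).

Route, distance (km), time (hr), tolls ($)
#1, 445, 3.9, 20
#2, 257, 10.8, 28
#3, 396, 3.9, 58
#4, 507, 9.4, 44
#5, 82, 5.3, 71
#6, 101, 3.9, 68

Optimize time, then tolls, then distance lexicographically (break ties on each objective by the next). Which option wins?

First minimize time: best is 3.9, kept {#1, #3, #6}.
Then minimize tolls: best is 20, kept {#1}.

#1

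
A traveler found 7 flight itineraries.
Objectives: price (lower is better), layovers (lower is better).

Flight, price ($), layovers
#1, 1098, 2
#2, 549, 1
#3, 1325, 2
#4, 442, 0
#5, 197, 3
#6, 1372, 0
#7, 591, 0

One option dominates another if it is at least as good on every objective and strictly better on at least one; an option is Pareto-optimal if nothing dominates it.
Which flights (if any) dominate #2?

#4

#4: price 442≤549, layovers 0≤1 — dominates #2.
Others (#1, #3, #5, #6, #7) are each worse than #2 on at least one objective.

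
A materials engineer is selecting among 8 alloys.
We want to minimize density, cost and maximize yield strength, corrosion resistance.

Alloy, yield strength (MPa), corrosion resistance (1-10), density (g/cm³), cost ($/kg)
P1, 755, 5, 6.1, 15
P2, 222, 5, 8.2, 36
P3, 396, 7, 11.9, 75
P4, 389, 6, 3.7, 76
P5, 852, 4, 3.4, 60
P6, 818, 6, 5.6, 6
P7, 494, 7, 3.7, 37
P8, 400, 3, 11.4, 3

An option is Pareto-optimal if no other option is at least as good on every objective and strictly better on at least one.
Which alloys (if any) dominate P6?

none

P1: worse on yield strength (755 vs 818).
P2: worse on yield strength (222 vs 818).
P3: worse on yield strength (396 vs 818).
P4: worse on yield strength (389 vs 818).
P5: worse on corrosion resistance (4 vs 6).
P7: worse on yield strength (494 vs 818).
P8: worse on yield strength (400 vs 818).
No option dominates P6.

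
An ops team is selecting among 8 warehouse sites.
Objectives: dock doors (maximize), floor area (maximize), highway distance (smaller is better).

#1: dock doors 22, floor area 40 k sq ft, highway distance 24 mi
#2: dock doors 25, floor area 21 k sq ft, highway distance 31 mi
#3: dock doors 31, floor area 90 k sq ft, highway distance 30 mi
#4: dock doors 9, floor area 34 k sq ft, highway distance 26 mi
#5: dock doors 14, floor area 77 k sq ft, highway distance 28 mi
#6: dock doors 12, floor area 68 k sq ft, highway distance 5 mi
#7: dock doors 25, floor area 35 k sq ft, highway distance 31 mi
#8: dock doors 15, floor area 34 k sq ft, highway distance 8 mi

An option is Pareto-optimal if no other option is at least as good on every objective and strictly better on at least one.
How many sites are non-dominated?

5

#1: not dominated.
#2: dominated by #3 (dock doors 31≥25, floor area 90≥21, highway distance 30≤31).
#3: not dominated (best dock doors).
#4: dominated by #1 (dock doors 22≥9, floor area 40≥34, highway distance 24≤26).
#5: not dominated.
#6: not dominated (best highway distance).
#7: dominated by #3 (dock doors 31≥25, floor area 90≥35, highway distance 30≤31).
#8: not dominated.
Pareto-optimal: #1, #3, #5, #6, #8 → 5.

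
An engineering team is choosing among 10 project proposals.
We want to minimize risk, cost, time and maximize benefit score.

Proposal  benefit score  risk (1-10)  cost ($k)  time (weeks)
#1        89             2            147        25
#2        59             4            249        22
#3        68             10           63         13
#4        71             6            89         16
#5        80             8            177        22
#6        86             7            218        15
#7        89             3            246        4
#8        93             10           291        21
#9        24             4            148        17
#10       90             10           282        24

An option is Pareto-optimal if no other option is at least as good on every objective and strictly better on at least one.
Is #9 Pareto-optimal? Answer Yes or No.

#1: worse on time (25 vs 17).
#2: worse on cost (249 vs 148).
#3: worse on risk (10 vs 4).
#4: worse on risk (6 vs 4).
#5: worse on risk (8 vs 4).
#6: worse on risk (7 vs 4).
#7: worse on cost (246 vs 148).
#8: worse on risk (10 vs 4).
#10: worse on risk (10 vs 4).
No option is at least as good as #9 on every objective and strictly better on one.

Yes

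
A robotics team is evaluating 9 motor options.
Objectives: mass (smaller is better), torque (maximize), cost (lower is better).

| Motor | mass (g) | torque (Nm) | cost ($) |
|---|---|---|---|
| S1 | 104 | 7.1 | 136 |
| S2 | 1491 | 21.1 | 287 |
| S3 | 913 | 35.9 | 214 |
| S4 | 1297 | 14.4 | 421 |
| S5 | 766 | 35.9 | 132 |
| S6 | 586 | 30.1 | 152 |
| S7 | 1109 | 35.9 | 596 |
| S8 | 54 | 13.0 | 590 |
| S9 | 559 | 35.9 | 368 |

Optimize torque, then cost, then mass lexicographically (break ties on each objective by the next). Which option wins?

First maximize torque: best is 35.9, kept {S3, S5, S7, S9}.
Then minimize cost: best is 132, kept {S5}.

S5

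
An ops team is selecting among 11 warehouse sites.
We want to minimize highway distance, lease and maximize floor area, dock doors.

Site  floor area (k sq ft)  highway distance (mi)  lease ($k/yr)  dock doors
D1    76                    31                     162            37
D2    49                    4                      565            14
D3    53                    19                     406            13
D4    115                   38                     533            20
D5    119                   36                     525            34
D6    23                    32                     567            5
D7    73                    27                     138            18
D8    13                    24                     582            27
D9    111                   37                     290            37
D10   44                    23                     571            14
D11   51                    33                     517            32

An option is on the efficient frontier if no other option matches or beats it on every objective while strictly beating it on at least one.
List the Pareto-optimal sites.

D1: not dominated.
D2: not dominated (best highway distance).
D3: not dominated.
D4: dominated by D5 (floor area 119≥115, highway distance 36≤38, lease 525≤533, dock doors 34≥20).
D5: not dominated (best floor area).
D6: dominated by D1 (floor area 76≥23, highway distance 31≤32, lease 162≤567, dock doors 37≥5).
D7: not dominated (best lease).
D8: not dominated.
D9: not dominated.
D10: dominated by D2 (floor area 49≥44, highway distance 4≤23, lease 565≤571, dock doors 14≥14).
D11: dominated by D1 (floor area 76≥51, highway distance 31≤33, lease 162≤517, dock doors 37≥32).

D1, D2, D3, D5, D7, D8, D9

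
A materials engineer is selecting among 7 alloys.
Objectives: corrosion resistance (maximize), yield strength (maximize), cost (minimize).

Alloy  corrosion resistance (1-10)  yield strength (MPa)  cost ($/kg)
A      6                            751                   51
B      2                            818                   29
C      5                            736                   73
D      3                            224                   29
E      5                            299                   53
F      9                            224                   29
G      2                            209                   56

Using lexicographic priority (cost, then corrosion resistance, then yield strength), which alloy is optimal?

F

First minimize cost: best is 29, kept {B, D, F}.
Then maximize corrosion resistance: best is 9, kept {F}.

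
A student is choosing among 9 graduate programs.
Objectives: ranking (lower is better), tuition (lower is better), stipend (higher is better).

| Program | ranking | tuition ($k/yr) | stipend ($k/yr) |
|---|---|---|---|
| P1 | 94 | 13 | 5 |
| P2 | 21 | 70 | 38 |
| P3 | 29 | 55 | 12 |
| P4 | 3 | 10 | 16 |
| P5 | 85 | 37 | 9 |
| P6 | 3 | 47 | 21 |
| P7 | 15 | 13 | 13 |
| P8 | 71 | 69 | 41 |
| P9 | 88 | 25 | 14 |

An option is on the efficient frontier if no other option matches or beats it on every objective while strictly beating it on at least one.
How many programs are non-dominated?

P1: dominated by P4 (ranking 3≤94, tuition 10≤13, stipend 16≥5).
P2: not dominated.
P3: dominated by P4 (ranking 3≤29, tuition 10≤55, stipend 16≥12).
P4: not dominated (best tuition).
P5: dominated by P4 (ranking 3≤85, tuition 10≤37, stipend 16≥9).
P6: not dominated.
P7: dominated by P4 (ranking 3≤15, tuition 10≤13, stipend 16≥13).
P8: not dominated (best stipend).
P9: dominated by P4 (ranking 3≤88, tuition 10≤25, stipend 16≥14).
Pareto-optimal: P2, P4, P6, P8 → 4.

4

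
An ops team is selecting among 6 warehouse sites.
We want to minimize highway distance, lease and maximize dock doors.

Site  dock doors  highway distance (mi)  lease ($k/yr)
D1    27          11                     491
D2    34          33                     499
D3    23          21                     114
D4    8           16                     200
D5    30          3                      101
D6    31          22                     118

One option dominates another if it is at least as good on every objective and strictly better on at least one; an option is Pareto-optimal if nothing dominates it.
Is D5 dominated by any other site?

D1: worse on dock doors (27 vs 30).
D2: worse on highway distance (33 vs 3).
D3: worse on dock doors (23 vs 30).
D4: worse on dock doors (8 vs 30).
D6: worse on highway distance (22 vs 3).
No option is at least as good as D5 on every objective and strictly better on one.

No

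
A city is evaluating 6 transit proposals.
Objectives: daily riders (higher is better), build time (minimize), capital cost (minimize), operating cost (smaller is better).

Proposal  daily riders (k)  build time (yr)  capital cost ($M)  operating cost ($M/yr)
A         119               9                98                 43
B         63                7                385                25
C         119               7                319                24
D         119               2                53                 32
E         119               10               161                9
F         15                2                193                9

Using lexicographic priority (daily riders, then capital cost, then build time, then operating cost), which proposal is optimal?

First maximize daily riders: best is 119, kept {A, C, D, E}.
Then minimize capital cost: best is 53, kept {D}.

D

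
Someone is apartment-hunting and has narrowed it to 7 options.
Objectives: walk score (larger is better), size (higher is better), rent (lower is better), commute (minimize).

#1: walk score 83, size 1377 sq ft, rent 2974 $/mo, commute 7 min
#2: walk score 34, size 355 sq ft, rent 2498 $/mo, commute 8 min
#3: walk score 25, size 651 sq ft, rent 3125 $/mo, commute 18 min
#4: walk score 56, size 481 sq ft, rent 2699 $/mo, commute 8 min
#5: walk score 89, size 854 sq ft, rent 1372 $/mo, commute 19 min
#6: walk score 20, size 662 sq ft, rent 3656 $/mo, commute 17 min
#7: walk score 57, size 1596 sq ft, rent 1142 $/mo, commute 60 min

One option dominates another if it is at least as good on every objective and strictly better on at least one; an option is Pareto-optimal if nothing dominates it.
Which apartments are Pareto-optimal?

#1: not dominated (best commute).
#2: not dominated.
#3: dominated by #1 (walk score 83≥25, size 1377≥651, rent 2974≤3125, commute 7≤18).
#4: not dominated.
#5: not dominated (best walk score).
#6: dominated by #1 (walk score 83≥20, size 1377≥662, rent 2974≤3656, commute 7≤17).
#7: not dominated (best size).

#1, #2, #4, #5, #7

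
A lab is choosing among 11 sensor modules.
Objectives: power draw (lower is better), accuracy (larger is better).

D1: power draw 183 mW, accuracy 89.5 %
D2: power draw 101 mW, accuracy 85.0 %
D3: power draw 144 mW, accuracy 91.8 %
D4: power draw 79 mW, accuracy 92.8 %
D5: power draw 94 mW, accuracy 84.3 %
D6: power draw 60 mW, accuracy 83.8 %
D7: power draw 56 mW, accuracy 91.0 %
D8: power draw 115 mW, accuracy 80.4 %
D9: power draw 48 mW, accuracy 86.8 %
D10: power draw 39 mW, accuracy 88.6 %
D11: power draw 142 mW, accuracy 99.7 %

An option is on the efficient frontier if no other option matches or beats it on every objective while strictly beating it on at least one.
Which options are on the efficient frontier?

D1: dominated by D3 (power draw 144≤183, accuracy 91.8≥89.5).
D2: dominated by D4 (power draw 79≤101, accuracy 92.8≥85.0).
D3: dominated by D4 (power draw 79≤144, accuracy 92.8≥91.8).
D4: not dominated.
D5: dominated by D4 (power draw 79≤94, accuracy 92.8≥84.3).
D6: dominated by D7 (power draw 56≤60, accuracy 91.0≥83.8).
D7: not dominated.
D8: dominated by D2 (power draw 101≤115, accuracy 85.0≥80.4).
D9: dominated by D10 (power draw 39≤48, accuracy 88.6≥86.8).
D10: not dominated (best power draw).
D11: not dominated (best accuracy).

D4, D7, D10, D11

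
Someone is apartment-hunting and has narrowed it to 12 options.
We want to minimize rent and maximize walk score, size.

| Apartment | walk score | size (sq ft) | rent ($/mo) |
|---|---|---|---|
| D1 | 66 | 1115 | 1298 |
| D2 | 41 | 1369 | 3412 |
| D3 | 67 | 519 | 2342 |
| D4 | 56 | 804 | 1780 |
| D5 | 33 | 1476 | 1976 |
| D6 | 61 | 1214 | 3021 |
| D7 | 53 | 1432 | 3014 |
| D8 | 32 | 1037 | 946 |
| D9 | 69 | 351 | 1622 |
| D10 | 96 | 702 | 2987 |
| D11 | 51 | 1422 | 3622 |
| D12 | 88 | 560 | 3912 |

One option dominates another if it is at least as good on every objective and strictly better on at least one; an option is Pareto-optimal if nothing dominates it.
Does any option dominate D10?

D1: worse on walk score (66 vs 96).
D2: worse on walk score (41 vs 96).
D3: worse on walk score (67 vs 96).
D4: worse on walk score (56 vs 96).
D5: worse on walk score (33 vs 96).
D6: worse on walk score (61 vs 96).
D7: worse on walk score (53 vs 96).
D8: worse on walk score (32 vs 96).
D9: worse on walk score (69 vs 96).
D11: worse on walk score (51 vs 96).
D12: worse on walk score (88 vs 96).
No option is at least as good as D10 on every objective and strictly better on one.

No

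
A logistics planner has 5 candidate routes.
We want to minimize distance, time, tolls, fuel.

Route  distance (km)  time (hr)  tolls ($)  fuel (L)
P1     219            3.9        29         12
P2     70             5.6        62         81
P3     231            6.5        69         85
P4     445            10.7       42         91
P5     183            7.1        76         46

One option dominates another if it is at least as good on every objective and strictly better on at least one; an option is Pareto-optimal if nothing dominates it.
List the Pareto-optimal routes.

P1: not dominated (best time).
P2: not dominated (best distance).
P3: dominated by P1 (distance 219≤231, time 3.9≤6.5, tolls 29≤69, fuel 12≤85).
P4: dominated by P1 (distance 219≤445, time 3.9≤10.7, tolls 29≤42, fuel 12≤91).
P5: not dominated.

P1, P2, P5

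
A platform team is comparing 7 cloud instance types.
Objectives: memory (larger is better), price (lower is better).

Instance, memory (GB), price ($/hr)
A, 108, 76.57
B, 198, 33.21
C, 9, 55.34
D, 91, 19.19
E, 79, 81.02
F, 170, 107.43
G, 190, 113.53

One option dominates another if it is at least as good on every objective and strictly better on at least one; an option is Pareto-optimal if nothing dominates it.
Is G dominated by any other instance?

B vs G: memory 198≥190, price 33.21≤113.53 — B is at least as good on every objective and strictly better on at least one, so B dominates G.

Yes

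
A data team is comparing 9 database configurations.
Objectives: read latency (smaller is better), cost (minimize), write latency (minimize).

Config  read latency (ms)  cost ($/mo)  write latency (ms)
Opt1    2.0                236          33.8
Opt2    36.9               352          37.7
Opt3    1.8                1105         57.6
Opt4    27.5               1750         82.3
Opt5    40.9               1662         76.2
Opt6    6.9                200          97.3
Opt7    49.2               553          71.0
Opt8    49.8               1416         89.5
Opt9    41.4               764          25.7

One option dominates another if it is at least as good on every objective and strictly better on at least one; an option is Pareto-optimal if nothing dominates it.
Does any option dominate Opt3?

No

Opt1: worse on read latency (2.0 vs 1.8).
Opt2: worse on read latency (36.9 vs 1.8).
Opt4: worse on read latency (27.5 vs 1.8).
Opt5: worse on read latency (40.9 vs 1.8).
Opt6: worse on read latency (6.9 vs 1.8).
Opt7: worse on read latency (49.2 vs 1.8).
Opt8: worse on read latency (49.8 vs 1.8).
Opt9: worse on read latency (41.4 vs 1.8).
No option is at least as good as Opt3 on every objective and strictly better on one.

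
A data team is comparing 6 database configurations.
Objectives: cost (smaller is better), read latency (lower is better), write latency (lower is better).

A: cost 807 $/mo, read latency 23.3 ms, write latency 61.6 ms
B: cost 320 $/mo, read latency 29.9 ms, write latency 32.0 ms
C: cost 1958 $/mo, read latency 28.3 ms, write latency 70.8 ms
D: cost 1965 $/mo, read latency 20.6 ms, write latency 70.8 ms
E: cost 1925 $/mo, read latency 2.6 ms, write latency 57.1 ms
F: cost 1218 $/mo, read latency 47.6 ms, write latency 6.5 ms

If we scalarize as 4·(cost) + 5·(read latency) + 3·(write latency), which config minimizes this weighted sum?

B

A: 4·807 + 5·23.3 + 3·61.6 = 3529.3
B: 4·320 + 5·29.9 + 3·32.0 = 1525.5
C: 4·1958 + 5·28.3 + 3·70.8 = 8185.9
D: 4·1965 + 5·20.6 + 3·70.8 = 8175.4
E: 4·1925 + 5·2.6 + 3·57.1 = 7884.3
F: 4·1218 + 5·47.6 + 3·6.5 = 5129.5
Lowest: B at 1525.5.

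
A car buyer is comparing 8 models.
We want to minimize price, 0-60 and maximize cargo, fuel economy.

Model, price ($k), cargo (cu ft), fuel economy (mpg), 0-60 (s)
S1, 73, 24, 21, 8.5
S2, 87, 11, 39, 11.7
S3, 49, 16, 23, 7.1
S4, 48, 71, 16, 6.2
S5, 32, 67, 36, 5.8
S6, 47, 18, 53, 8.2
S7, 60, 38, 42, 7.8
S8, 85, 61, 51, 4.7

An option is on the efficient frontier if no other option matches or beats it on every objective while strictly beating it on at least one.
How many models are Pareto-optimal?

S1: dominated by S5 (price 32≤73, cargo 67≥24, fuel economy 36≥21, 0-60 5.8≤8.5).
S2: dominated by S6 (price 47≤87, cargo 18≥11, fuel economy 53≥39, 0-60 8.2≤11.7).
S3: dominated by S5 (price 32≤49, cargo 67≥16, fuel economy 36≥23, 0-60 5.8≤7.1).
S4: not dominated (best cargo).
S5: not dominated (best price).
S6: not dominated (best fuel economy).
S7: not dominated.
S8: not dominated (best 0-60).
Pareto-optimal: S4, S5, S6, S7, S8 → 5.

5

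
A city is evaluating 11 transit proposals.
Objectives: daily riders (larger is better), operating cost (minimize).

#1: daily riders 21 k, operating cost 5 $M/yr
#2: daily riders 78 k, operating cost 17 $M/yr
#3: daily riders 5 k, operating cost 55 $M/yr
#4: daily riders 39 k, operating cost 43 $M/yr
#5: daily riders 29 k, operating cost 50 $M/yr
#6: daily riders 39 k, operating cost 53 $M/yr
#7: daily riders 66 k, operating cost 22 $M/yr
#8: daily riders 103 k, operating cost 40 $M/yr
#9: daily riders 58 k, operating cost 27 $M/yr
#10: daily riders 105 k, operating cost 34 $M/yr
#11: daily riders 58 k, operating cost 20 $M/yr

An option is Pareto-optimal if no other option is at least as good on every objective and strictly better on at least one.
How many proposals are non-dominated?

#1: not dominated (best operating cost).
#2: not dominated.
#3: dominated by #1 (daily riders 21≥5, operating cost 5≤55).
#4: dominated by #2 (daily riders 78≥39, operating cost 17≤43).
#5: dominated by #2 (daily riders 78≥29, operating cost 17≤50).
#6: dominated by #2 (daily riders 78≥39, operating cost 17≤53).
#7: dominated by #2 (daily riders 78≥66, operating cost 17≤22).
#8: dominated by #10 (daily riders 105≥103, operating cost 34≤40).
#9: dominated by #2 (daily riders 78≥58, operating cost 17≤27).
#10: not dominated (best daily riders).
#11: dominated by #2 (daily riders 78≥58, operating cost 17≤20).
Pareto-optimal: #1, #2, #10 → 3.

3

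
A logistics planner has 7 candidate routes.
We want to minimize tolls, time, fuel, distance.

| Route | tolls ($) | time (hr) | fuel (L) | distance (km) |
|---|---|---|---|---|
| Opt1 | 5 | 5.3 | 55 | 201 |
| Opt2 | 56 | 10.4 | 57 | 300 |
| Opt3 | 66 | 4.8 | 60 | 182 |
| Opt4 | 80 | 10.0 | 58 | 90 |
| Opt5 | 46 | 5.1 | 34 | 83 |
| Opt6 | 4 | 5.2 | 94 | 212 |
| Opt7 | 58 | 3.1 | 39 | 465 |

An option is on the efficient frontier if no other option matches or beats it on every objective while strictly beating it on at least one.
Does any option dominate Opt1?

Opt2: worse on tolls (56 vs 5).
Opt3: worse on tolls (66 vs 5).
Opt4: worse on tolls (80 vs 5).
Opt5: worse on tolls (46 vs 5).
Opt6: worse on fuel (94 vs 55).
Opt7: worse on tolls (58 vs 5).
No option is at least as good as Opt1 on every objective and strictly better on one.

No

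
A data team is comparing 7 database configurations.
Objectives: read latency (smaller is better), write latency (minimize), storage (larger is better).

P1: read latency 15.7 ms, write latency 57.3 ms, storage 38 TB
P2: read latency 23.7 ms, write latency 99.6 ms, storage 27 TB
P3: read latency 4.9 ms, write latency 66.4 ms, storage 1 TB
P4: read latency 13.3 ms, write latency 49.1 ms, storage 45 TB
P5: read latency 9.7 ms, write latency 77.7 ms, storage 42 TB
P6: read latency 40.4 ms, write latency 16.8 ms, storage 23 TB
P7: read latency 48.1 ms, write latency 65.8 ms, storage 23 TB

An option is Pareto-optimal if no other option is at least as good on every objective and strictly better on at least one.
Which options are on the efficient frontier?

P3, P4, P5, P6

P1: dominated by P4 (read latency 13.3≤15.7, write latency 49.1≤57.3, storage 45≥38).
P2: dominated by P1 (read latency 15.7≤23.7, write latency 57.3≤99.6, storage 38≥27).
P3: not dominated (best read latency).
P4: not dominated (best storage).
P5: not dominated.
P6: not dominated (best write latency).
P7: dominated by P1 (read latency 15.7≤48.1, write latency 57.3≤65.8, storage 38≥23).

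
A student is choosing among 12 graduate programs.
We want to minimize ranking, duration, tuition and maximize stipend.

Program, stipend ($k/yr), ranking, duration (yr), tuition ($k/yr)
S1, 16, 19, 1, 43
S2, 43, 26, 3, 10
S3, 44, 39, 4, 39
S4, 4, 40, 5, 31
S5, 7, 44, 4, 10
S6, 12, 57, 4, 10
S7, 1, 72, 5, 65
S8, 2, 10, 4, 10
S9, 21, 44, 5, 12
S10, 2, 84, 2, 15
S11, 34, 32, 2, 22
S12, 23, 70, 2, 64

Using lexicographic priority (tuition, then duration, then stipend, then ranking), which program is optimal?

S2

First minimize tuition: best is 10, kept {S2, S5, S6, S8}.
Then minimize duration: best is 3, kept {S2}.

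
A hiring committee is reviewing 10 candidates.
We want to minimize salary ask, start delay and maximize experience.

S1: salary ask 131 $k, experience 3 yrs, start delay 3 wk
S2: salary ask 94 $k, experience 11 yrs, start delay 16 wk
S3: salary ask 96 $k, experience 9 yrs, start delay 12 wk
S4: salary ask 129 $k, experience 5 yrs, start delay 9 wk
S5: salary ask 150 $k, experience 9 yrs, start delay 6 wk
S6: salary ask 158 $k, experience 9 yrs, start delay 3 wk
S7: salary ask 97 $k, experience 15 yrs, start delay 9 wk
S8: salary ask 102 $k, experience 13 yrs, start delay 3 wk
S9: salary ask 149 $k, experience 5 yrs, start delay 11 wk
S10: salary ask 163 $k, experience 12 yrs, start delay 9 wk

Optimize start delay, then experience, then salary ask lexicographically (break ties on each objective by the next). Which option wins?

S8

First minimize start delay: best is 3, kept {S1, S6, S8}.
Then maximize experience: best is 13, kept {S8}.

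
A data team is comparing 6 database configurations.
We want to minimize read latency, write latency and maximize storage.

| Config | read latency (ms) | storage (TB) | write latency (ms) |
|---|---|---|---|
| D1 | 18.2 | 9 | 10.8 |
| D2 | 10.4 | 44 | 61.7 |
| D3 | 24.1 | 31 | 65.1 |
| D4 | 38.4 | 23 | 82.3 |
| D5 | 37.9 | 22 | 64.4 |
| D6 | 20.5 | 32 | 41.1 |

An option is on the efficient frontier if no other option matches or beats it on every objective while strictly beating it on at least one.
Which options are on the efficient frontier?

D1, D2, D6

D1: not dominated (best write latency).
D2: not dominated (best read latency).
D3: dominated by D2 (read latency 10.4≤24.1, storage 44≥31, write latency 61.7≤65.1).
D4: dominated by D2 (read latency 10.4≤38.4, storage 44≥23, write latency 61.7≤82.3).
D5: dominated by D2 (read latency 10.4≤37.9, storage 44≥22, write latency 61.7≤64.4).
D6: not dominated.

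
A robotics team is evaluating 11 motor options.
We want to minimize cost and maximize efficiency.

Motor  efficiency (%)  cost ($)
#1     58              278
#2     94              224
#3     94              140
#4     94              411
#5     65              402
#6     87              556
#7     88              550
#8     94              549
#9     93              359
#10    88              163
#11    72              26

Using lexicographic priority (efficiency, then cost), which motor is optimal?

First maximize efficiency: best is 94, kept {#2, #3, #4, #8}.
Then minimize cost: best is 140, kept {#3}.

#3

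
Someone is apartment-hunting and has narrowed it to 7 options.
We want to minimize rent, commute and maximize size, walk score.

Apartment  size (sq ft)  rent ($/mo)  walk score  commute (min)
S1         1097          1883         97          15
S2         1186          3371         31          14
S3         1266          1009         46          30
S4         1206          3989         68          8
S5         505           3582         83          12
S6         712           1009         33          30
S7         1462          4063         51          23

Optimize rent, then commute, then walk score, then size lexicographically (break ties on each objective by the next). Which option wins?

S3

First minimize rent: best is 1009, kept {S3, S6}.
Then minimize commute: best is 30, kept {S3, S6}.
Then maximize walk score: best is 46, kept {S3}.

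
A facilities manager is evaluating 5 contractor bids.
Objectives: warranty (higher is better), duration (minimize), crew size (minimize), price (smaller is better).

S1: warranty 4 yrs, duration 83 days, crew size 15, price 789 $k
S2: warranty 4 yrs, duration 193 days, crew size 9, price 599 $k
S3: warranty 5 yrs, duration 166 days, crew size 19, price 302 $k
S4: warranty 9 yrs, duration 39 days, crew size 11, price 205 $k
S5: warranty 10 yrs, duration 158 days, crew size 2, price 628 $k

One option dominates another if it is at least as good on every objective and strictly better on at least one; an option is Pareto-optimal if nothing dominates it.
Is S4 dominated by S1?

No

S1 vs S4: S1 is worse on warranty (4 vs 9), so it does not dominate S4.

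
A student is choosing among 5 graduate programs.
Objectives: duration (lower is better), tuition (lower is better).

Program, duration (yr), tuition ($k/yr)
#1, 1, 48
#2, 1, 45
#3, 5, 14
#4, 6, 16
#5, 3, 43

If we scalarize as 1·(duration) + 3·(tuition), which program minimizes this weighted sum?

#1: 1·1 + 3·48 = 145
#2: 1·1 + 3·45 = 136
#3: 1·5 + 3·14 = 47
#4: 1·6 + 3·16 = 54
#5: 1·3 + 3·43 = 132
Lowest: #3 at 47.

#3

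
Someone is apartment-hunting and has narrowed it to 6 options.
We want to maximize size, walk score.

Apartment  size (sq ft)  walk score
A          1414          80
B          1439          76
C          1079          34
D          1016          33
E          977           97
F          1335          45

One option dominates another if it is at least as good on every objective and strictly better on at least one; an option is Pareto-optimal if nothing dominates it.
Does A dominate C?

A vs C: size 1414≥1079, walk score 80≥34 — A is at least as good on every objective with at least one strict improvement.

Yes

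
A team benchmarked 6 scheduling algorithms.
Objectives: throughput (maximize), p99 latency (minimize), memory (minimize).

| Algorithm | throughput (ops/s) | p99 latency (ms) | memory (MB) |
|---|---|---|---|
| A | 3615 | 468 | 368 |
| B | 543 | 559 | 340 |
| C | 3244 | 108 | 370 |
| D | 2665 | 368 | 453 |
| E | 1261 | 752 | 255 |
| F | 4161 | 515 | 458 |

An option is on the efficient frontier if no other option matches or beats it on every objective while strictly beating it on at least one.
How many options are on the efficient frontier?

5

A: not dominated.
B: not dominated.
C: not dominated (best p99 latency).
D: dominated by C (throughput 3244≥2665, p99 latency 108≤368, memory 370≤453).
E: not dominated (best memory).
F: not dominated (best throughput).
Pareto-optimal: A, B, C, E, F → 5.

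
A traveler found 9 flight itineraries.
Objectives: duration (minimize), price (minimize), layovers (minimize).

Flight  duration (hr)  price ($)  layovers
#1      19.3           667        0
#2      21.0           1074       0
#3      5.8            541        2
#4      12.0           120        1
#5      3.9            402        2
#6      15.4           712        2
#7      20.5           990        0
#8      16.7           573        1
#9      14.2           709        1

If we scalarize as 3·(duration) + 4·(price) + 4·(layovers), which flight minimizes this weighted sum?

#4

#1: 3·19.3 + 4·667 + 4·0 = 2725.9
#2: 3·21.0 + 4·1074 + 4·0 = 4359.0
#3: 3·5.8 + 4·541 + 4·2 = 2189.4
#4: 3·12.0 + 4·120 + 4·1 = 520.0
#5: 3·3.9 + 4·402 + 4·2 = 1627.7
#6: 3·15.4 + 4·712 + 4·2 = 2902.2
#7: 3·20.5 + 4·990 + 4·0 = 4021.5
#8: 3·16.7 + 4·573 + 4·1 = 2346.1
#9: 3·14.2 + 4·709 + 4·1 = 2882.6
Lowest: #4 at 520.0.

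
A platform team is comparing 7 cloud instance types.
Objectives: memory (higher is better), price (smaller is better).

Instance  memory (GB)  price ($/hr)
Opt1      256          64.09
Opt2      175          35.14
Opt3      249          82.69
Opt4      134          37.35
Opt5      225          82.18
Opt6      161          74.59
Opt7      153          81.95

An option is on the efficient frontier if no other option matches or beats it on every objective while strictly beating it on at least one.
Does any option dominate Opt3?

Opt1 vs Opt3: memory 256≥249, price 64.09≤82.69 — Opt1 is at least as good on every objective and strictly better on at least one, so Opt1 dominates Opt3.

Yes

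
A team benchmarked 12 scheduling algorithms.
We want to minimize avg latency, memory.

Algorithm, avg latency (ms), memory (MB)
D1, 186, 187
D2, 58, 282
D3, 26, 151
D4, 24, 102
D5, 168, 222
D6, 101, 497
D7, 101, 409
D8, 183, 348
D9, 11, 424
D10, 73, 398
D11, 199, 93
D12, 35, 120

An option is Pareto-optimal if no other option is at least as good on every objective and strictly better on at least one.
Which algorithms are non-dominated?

D1: dominated by D3 (avg latency 26≤186, memory 151≤187).
D2: dominated by D3 (avg latency 26≤58, memory 151≤282).
D3: dominated by D4 (avg latency 24≤26, memory 102≤151).
D4: not dominated.
D5: dominated by D3 (avg latency 26≤168, memory 151≤222).
D6: dominated by D2 (avg latency 58≤101, memory 282≤497).
D7: dominated by D2 (avg latency 58≤101, memory 282≤409).
D8: dominated by D2 (avg latency 58≤183, memory 282≤348).
D9: not dominated (best avg latency).
D10: dominated by D2 (avg latency 58≤73, memory 282≤398).
D11: not dominated (best memory).
D12: dominated by D4 (avg latency 24≤35, memory 102≤120).

D4, D9, D11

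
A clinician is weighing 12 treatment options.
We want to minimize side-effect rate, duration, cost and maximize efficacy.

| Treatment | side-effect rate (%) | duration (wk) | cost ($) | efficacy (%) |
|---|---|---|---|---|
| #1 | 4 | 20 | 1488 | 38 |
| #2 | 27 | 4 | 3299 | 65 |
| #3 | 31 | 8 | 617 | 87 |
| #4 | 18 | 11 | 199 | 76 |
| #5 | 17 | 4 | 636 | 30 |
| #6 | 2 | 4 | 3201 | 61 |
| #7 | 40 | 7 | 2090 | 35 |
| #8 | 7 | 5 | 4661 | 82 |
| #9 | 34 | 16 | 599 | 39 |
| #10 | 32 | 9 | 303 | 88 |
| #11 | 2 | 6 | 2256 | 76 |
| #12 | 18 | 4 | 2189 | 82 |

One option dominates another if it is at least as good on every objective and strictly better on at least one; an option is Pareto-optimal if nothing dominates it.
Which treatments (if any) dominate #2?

#12: side-effect rate 18≤27, duration 4≤4, cost 2189≤3299, efficacy 82≥65 — dominates #2.
Others (#1, #3, #4, #5, #6, #7, #8, #9, #10, #11) are each worse than #2 on at least one objective.

#12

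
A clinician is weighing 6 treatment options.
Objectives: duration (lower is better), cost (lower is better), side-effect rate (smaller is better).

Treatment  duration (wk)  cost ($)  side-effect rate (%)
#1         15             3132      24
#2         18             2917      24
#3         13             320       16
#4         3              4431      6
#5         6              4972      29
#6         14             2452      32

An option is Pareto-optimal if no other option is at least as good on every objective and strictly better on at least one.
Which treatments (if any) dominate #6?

#3

#3: duration 13≤14, cost 320≤2452, side-effect rate 16≤32 — dominates #6.
Others (#1, #2, #4, #5) are each worse than #6 on at least one objective.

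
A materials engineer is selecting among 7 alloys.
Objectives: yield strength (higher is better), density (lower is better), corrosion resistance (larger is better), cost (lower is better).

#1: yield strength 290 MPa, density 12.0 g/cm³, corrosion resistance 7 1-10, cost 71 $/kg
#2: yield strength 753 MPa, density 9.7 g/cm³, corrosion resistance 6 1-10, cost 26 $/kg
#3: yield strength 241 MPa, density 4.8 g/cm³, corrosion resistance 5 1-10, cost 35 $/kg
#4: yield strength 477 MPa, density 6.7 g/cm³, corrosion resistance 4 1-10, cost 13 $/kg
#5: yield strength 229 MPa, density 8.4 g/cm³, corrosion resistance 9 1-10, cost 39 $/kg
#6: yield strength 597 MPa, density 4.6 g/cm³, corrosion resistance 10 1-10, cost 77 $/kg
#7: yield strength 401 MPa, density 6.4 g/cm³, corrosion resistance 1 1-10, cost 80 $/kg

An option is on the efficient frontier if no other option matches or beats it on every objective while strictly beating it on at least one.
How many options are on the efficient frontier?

6

#1: not dominated.
#2: not dominated (best yield strength).
#3: not dominated.
#4: not dominated (best cost).
#5: not dominated.
#6: not dominated (best density).
#7: dominated by #6 (yield strength 597≥401, density 4.6≤6.4, corrosion resistance 10≥1, cost 77≤80).
Pareto-optimal: #1, #2, #3, #4, #5, #6 → 6.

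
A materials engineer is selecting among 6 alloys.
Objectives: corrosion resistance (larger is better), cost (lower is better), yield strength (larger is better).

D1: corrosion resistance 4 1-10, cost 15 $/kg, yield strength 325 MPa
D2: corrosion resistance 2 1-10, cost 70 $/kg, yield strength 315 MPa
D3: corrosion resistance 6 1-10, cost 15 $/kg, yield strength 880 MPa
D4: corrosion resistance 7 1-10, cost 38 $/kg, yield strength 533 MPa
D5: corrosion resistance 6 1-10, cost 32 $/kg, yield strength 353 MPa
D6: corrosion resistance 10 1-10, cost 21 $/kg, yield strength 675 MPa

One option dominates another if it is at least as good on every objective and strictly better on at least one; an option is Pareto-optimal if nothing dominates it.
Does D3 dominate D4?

D3 vs D4: D3 is worse on corrosion resistance (6 vs 7), so it does not dominate D4.

No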